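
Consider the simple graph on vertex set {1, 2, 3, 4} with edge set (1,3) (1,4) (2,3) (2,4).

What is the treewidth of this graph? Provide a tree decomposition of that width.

The largest bag has 3 vertices, giving width 2; this decomposition certifies tw(G) ≤ 2. Since 4–2–3–1–4 is a cycle in G, G is not acyclic. Forests are exactly the graphs of treewidth ≤ 1, so tw(G) ≥ 2. Combining the bounds, tw(G) = 2.

Treewidth 2.
Bags: B1 = {2, 3, 4}  B2 = {1, 3, 4}
Tree: B1–B2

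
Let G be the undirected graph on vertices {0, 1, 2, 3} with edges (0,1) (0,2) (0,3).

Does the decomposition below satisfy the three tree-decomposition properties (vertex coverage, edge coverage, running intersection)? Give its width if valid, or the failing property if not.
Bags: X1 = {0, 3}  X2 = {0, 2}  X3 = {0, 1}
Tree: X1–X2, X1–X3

Vertex coverage: the bags together contain {0, 1, 2, 3}, the full vertex set. Edge coverage: each edge of G has both endpoints in at least one bag. Running intersection: for every vertex, the bags containing it form a connected subtree. All three properties hold, so this is a valid tree decomposition of width max|bag| − 1 = 1, and hence tw(G) ≤ 1.

Yes; width 1.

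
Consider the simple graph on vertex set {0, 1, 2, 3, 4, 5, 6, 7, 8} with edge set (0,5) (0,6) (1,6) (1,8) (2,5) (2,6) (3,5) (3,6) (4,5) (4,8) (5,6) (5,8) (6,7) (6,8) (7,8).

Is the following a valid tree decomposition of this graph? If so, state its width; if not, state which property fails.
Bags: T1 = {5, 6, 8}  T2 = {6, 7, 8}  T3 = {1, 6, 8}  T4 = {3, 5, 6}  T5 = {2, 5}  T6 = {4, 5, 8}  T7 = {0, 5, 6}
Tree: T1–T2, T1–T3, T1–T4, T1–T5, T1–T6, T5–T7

No — edge (6,2) lies in no bag.

A tree decomposition must satisfy three properties: every vertex lies in some bag; for every edge, both endpoints lie together in some bag; and for every vertex, the bags containing it form a connected subtree. Here edge (6,2) lies in no bag, so the decomposition is invalid.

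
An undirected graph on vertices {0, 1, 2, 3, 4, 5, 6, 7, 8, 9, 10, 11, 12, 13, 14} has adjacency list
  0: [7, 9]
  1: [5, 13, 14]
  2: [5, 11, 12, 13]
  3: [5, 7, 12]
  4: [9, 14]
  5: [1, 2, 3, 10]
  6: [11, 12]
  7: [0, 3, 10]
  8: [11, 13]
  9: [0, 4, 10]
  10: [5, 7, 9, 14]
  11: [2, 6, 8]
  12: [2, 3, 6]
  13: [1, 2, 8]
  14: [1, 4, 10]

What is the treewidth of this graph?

3

A width-3 tree decomposition is:
Bags: B1 = {0, 4, 9, 14}  B2 = {0, 9, 10, 14}  B3 = {0, 7, 10, 14}  B4 = {1, 7, 10, 14}  B5 = {1, 5, 7, 10}  B6 = {1, 3, 5, 7}  B7 = {1, 3, 5, 13}  B8 = {2, 3, 5, 13}  B9 = {2, 3, 12, 13}  B10 = {2, 8, 12, 13}  B11 = {2, 8, 11, 12}  B12 = {6, 8, 11, 12}
Tree: B1–B2, B2–B3, B3–B4, B4–B5, B5–B6, B6–B7, B7–B8, B8–B9, B9–B10, B10–B11, B11–B12
Each bag holds 4 vertices, so the decomposition has width 3, which upper-bounds the treewidth. For the lower bound: the 4 vertex sets {0,4,9}, {14}, {10}, {1,3,5,7} are disjoint, each induces a connected subgraph, and every pair is joined by at least one edge of G. Contracting each set to a single vertex therefore yields K_{4} as a minor, and since treewidth is minor-monotone, tw(G) ≥ tw(K_{4}) = 3. Therefore the treewidth is 3.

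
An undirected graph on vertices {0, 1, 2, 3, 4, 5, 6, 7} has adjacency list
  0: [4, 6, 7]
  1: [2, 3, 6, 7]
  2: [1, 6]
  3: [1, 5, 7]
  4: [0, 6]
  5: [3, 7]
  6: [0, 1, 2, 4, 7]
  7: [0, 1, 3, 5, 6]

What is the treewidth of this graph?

A width-2 tree decomposition is:
Bags: B1 = {1, 6, 7}  B2 = {1, 2, 6}  B3 = {0, 6, 7}  B4 = {1, 3, 7}  B5 = {3, 5, 7}  B6 = {0, 4, 6}
Tree: B1–B2, B1–B3, B1–B4, B4–B5, B3–B6
Each bag holds 3 vertices, so the decomposition has width 2, which upper-bounds the treewidth. On the other hand G contains the 3-clique {1, 3, 7}. A clique must lie in a single bag of any decomposition, so no decomposition can have width below 2. Hence tw(G) = 2 exactly.

2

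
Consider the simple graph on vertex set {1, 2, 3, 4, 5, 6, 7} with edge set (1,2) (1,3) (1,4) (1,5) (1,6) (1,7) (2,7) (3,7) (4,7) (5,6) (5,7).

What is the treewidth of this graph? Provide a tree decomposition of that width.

The largest bag has 3 vertices, giving width 2; this decomposition certifies tw(G) ≤ 2. On the other hand G contains the 3-clique {1, 5, 6}. A clique must lie in a single bag of any decomposition, so no decomposition can have width below 2. Therefore the treewidth is 2.

Treewidth 2.
One optimal decomposition is:
Bags: B1 = {1, 5, 7}  B2 = {1, 5, 6}  B3 = {1, 4, 7}  B4 = {1, 3, 7}  B5 = {1, 2, 7}
Tree: B1–B2, B1–B3, B3–B4, B3–B5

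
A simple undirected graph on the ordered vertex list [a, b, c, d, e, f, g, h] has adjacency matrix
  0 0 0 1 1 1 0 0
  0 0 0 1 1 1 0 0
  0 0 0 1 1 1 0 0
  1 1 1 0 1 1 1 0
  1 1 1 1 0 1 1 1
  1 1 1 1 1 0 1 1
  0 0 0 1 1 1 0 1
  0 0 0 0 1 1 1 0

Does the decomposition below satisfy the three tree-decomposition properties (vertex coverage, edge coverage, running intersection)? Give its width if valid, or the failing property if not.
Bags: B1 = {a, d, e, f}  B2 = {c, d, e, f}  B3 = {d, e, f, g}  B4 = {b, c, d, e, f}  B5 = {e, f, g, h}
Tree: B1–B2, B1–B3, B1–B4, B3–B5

No — bags containing vertex c are not connected in the tree.

A tree decomposition must satisfy three properties: every vertex lies in some bag; for every edge, both endpoints lie together in some bag; and for every vertex, the bags containing it form a connected subtree. Here bags containing vertex c are not connected in the tree, so the decomposition is invalid.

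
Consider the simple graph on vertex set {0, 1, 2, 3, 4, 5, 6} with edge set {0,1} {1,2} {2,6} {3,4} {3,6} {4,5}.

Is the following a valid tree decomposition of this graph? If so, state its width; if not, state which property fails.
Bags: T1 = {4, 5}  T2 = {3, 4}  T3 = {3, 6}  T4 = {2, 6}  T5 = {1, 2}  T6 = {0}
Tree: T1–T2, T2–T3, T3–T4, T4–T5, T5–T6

No — edge (1,0) lies in no bag.

A tree decomposition must satisfy three properties: every vertex lies in some bag; for every edge, both endpoints lie together in some bag; and for every vertex, the bags containing it form a connected subtree. Here edge (1,0) lies in no bag, so the decomposition is invalid.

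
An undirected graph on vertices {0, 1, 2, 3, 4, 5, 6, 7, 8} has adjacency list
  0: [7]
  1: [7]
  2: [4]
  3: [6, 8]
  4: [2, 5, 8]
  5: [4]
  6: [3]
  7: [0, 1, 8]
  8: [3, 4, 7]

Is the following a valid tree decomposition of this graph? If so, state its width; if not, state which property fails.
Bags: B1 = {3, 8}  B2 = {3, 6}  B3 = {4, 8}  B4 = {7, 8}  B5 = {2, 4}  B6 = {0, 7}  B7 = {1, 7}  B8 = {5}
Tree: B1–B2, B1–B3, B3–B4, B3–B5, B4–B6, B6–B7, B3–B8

A tree decomposition must satisfy three properties: every vertex lies in some bag; for every edge, both endpoints lie together in some bag; and for every vertex, the bags containing it form a connected subtree. Here edge (4,5) lies in no bag, so the decomposition is invalid.

No — edge (4,5) lies in no bag.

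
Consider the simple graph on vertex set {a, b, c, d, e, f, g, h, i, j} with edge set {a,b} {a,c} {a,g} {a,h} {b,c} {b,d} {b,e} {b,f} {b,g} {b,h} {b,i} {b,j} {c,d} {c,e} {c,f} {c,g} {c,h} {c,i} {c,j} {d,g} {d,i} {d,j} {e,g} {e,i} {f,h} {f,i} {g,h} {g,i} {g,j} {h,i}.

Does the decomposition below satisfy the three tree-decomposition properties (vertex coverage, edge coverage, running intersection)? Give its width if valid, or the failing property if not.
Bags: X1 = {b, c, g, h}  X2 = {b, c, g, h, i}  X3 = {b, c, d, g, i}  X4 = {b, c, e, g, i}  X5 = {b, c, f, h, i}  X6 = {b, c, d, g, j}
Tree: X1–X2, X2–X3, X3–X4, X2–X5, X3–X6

No — vertex a appears in no bag.

A tree decomposition must satisfy three properties: every vertex lies in some bag; for every edge, both endpoints lie together in some bag; and for every vertex, the bags containing it form a connected subtree. Here vertex a appears in no bag, so the decomposition is invalid.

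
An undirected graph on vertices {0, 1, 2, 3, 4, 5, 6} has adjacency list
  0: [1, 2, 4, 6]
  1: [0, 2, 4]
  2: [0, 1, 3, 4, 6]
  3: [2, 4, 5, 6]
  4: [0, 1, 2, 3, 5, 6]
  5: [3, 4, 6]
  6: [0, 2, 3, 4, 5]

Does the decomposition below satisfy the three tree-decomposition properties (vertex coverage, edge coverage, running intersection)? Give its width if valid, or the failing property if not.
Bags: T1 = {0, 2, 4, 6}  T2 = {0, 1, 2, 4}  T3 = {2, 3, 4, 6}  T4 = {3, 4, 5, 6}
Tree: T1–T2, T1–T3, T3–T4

Every vertex of G appears in some bag (union = {0, 1, 2, 3, 4, 5, 6}); every edge is covered by a bag; and for each vertex v the set of bags containing v is connected in the bag tree. The decomposition is therefore valid. The largest bag has 4 vertices, so the width is 3.

Yes; width 3.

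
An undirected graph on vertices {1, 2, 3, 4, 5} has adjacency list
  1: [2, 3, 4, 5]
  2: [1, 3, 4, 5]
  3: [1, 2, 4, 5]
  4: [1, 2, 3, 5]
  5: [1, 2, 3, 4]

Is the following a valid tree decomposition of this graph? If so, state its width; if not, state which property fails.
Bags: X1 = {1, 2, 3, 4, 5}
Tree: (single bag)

Checking the three conditions: (i) the bags cover all of {1, 2, 3, 4, 5}; (ii) for each edge, some bag contains both endpoints; (iii) the bags containing any fixed vertex form a subtree. All hold, so the decomposition is valid with width 5 − 1 = 4.

Yes; width 4.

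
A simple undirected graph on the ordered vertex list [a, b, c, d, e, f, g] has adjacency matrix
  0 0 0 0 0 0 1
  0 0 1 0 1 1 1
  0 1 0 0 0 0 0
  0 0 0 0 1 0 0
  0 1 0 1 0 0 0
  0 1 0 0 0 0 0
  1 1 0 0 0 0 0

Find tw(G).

1

A width-1 tree decomposition is:
Bags: B1 = {d, e}  B2 = {b, e}  B3 = {b, g}  B4 = {a, g}  B5 = {b, f}  B6 = {b, c}
Tree: B1–B2, B2–B3, B3–B4, B3–B5, B5–B6
Every bag has size at most 2, so the width is 2 − 1 = 1 and tw(G) ≤ 1. G has an edge, so its treewidth is at least 1. The upper and lower bounds meet at 1, so that is the treewidth.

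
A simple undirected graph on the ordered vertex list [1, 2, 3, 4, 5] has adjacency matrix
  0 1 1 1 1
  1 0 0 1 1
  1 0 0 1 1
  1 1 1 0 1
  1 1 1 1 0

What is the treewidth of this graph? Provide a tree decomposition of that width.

Treewidth 3.
Bags: B1 = {1, 3, 4, 5}  B2 = {1, 2, 4, 5}
Tree: B1–B2

Each bag holds 4 vertices, so the decomposition has width 3, which upper-bounds the treewidth. Conversely, {1, 2, 4, 5} is a clique of size 4, and the vertices of any clique must share a bag in every tree decomposition; so some bag has ≥ 4 vertices and tw(G) ≥ 3. Hence tw(G) = 3 exactly.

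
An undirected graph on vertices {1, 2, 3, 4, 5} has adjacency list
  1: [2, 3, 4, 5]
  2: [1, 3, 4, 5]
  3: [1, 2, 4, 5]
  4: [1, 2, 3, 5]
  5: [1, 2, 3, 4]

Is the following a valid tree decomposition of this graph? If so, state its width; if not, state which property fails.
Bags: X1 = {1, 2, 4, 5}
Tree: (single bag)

No — vertex 3 appears in no bag.

A tree decomposition must satisfy three properties: every vertex lies in some bag; for every edge, both endpoints lie together in some bag; and for every vertex, the bags containing it form a connected subtree. Here vertex 3 appears in no bag, so the decomposition is invalid.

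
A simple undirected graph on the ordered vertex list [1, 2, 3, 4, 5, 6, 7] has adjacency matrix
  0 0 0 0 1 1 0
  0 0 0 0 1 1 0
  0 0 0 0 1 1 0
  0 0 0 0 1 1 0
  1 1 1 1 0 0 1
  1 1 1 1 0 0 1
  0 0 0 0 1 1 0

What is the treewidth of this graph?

A width-2 tree decomposition is:
Bags: B1 = {3, 5, 6}  B2 = {1, 5, 6}  B3 = {2, 5, 6}  B4 = {4, 5, 6}  B5 = {5, 6, 7}
Tree: B1–B2, B2–B3, B3–B4, B4–B5
Every bag has size at most 3, so the width is 3 − 1 = 2 and tw(G) ≤ 2. For the lower bound, G contains the cycle 5–3–6–1–5, so G is not a forest; only forests have treewidth ≤ 1, hence tw(G) ≥ 2. The upper and lower bounds meet at 2, so that is the treewidth.

2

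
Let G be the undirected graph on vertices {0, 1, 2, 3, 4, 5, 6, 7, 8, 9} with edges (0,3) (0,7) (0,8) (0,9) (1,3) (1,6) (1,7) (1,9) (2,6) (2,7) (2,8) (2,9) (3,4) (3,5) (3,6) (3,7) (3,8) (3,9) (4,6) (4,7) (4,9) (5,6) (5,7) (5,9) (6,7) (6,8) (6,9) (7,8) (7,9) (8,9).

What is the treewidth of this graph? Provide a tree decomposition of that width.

Treewidth 4.
One such decomposition:
Bags: B1 = {3, 6, 7, 8, 9}  B2 = {0, 3, 7, 8, 9}  B3 = {3, 5, 6, 7, 9}  B4 = {1, 3, 6, 7, 9}  B5 = {2, 6, 7, 8, 9}  B6 = {3, 4, 6, 7, 9}
Tree: B1–B2, B1–B3, B1–B4, B1–B5, B4–B6

Every bag has size at most 5, so the width is 5 − 1 = 4 and tw(G) ≤ 4. Conversely, {2, 6, 7, 8, 9} is a clique of size 5, and the vertices of any clique must share a bag in every tree decomposition; so some bag has ≥ 5 vertices and tw(G) ≥ 4. Hence tw(G) = 4 exactly.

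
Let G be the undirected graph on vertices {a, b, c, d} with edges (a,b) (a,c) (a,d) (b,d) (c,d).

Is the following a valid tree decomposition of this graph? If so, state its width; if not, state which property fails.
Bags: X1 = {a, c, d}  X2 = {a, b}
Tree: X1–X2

A tree decomposition must satisfy three properties: every vertex lies in some bag; for every edge, both endpoints lie together in some bag; and for every vertex, the bags containing it form a connected subtree. Here edge (d,b) lies in no bag, so the decomposition is invalid.

No — edge (d,b) lies in no bag.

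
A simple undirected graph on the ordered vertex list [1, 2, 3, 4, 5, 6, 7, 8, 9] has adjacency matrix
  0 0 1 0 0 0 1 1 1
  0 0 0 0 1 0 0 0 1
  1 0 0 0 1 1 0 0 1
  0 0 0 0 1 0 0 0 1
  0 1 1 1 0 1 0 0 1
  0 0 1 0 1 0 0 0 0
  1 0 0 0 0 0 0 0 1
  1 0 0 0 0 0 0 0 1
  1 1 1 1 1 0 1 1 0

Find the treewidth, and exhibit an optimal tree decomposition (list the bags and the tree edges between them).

Each bag holds 3 vertices, so the decomposition has width 2, which upper-bounds the treewidth. On the other hand G contains the 3-clique {1, 8, 9}. A clique must lie in a single bag of any decomposition, so no decomposition can have width below 2. Combining the bounds, tw(G) = 2.

Treewidth 2.
One optimal decomposition is:
Bags: B1 = {3, 5, 9}  B2 = {1, 3, 9}  B3 = {1, 8, 9}  B4 = {1, 7, 9}  B5 = {3, 5, 6}  B6 = {2, 5, 9}  B7 = {4, 5, 9}
Tree: B1–B2, B2–B3, B2–B4, B1–B5, B1–B6, B6–B7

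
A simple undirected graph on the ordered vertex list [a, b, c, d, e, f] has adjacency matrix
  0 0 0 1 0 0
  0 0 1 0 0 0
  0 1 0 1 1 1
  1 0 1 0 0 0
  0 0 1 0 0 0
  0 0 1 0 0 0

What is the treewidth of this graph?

A width-1 tree decomposition is:
Bags: B1 = {b, c}  B2 = {c, e}  B3 = {c, d}  B4 = {c, f}  B5 = {a, d}
Tree: B1–B2, B1–B3, B1–B4, B3–B5
Every bag has size at most 2, so the width is 2 − 1 = 1 and tw(G) ≤ 1. Since G has at least one edge (e.g. c–b), it is not an edgeless graph, so tw(G) ≥ 1. Therefore the treewidth is 1.

1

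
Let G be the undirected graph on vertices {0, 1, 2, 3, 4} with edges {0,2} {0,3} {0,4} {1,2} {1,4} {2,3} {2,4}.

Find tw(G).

2

A width-2 tree decomposition is:
Bags: B1 = {1, 2, 4}  B2 = {0, 2, 4}  B3 = {0, 2, 3}
Tree: B1–B2, B2–B3
The largest bag has 3 vertices, giving width 2; this decomposition certifies tw(G) ≤ 2. Conversely, {0, 2, 3} is a clique of size 3, and the vertices of any clique must share a bag in every tree decomposition; so some bag has ≥ 3 vertices and tw(G) ≥ 2. Therefore the treewidth is 2.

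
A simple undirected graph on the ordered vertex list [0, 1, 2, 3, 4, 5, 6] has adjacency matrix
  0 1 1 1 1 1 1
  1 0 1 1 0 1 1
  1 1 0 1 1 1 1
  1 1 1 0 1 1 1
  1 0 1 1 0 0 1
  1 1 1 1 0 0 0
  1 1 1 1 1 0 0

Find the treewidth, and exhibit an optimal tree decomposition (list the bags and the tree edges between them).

Every bag has size at most 5, so the width is 5 − 1 = 4 and tw(G) ≤ 4. On the other hand G contains the 5-clique {0, 1, 2, 3, 5}. A clique must lie in a single bag of any decomposition, so no decomposition can have width below 4. Hence tw(G) = 4 exactly.

Treewidth 4.
One such decomposition:
Bags: B1 = {0, 2, 3, 4, 6}  B2 = {0, 1, 2, 3, 6}  B3 = {0, 1, 2, 3, 5}
Tree: B1–B2, B2–B3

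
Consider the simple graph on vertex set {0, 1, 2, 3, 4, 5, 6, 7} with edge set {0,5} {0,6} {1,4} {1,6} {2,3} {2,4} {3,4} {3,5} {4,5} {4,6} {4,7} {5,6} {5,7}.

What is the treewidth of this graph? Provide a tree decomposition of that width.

Treewidth 2.
One such decomposition:
Bags: B1 = {4, 5, 6}  B2 = {0, 5, 6}  B3 = {3, 4, 5}  B4 = {2, 3, 4}  B5 = {4, 5, 7}  B6 = {1, 4, 6}
Tree: B1–B2, B1–B3, B3–B4, B1–B5, B1–B6

Each bag holds 3 vertices, so the decomposition has width 2, which upper-bounds the treewidth. For the lower bound, the 3 vertices {0, 5, 6} are pairwise adjacent, and any tree decomposition puts a clique entirely inside one bag — forcing width ≥ 2. Combining the bounds, tw(G) = 2.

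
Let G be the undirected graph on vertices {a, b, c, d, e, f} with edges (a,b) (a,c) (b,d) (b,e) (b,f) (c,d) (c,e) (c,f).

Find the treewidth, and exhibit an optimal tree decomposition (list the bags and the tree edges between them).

Treewidth 2.
One such decomposition:
Bags: B1 = {b, c, f}  B2 = {b, c, d}  B3 = {a, b, c}  B4 = {b, c, e}
Tree: B1–B2, B2–B3, B3–B4

The largest bag has 3 vertices, giving width 2; this decomposition certifies tw(G) ≤ 2. The edges f–b–d–c–f form a cycle, so G is not a tree and its treewidth is at least 2. Hence tw(G) = 2 exactly.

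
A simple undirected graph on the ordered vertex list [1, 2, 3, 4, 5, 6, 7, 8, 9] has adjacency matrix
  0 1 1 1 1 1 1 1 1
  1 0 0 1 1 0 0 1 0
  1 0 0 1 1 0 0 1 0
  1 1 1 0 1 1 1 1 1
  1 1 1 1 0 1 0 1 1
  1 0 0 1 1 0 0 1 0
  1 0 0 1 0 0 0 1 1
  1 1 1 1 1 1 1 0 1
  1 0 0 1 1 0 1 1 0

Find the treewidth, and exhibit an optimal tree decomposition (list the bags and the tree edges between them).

Treewidth 4.
One such decomposition:
Bags: B1 = {1, 4, 5, 8, 9}  B2 = {1, 2, 4, 5, 8}  B3 = {1, 4, 7, 8, 9}  B4 = {1, 4, 5, 6, 8}  B5 = {1, 3, 4, 5, 8}
Tree: B1–B2, B1–B3, B1–B4, B4–B5

Each bag holds 5 vertices, so the decomposition has width 4, which upper-bounds the treewidth. Conversely, {1, 4, 5, 8, 9} is a clique of size 5, and the vertices of any clique must share a bag in every tree decomposition; so some bag has ≥ 5 vertices and tw(G) ≥ 4. Therefore the treewidth is 4.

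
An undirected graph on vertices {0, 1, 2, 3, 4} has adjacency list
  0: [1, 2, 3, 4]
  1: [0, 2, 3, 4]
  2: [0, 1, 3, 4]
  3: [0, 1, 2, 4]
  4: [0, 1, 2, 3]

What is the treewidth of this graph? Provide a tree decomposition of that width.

Treewidth 4.
Bags: B1 = {0, 1, 2, 3, 4}
Tree: (single bag)

A single bag containing all 5 vertices is trivially a valid decomposition of width 4. On the other hand G contains the 5-clique {0, 1, 2, 3, 4}. A clique must lie in a single bag of any decomposition, so no decomposition can have width below 4. Hence tw(G) = 4 exactly.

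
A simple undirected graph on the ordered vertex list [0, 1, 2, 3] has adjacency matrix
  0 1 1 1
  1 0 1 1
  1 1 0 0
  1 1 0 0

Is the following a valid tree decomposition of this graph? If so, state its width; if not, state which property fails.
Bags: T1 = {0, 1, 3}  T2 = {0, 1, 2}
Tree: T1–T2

Yes; width 2.

Vertex coverage: the bags together contain {0, 1, 2, 3}, the full vertex set. Edge coverage: each edge of G has both endpoints in at least one bag. Running intersection: for every vertex, the bags containing it form a connected subtree. All three properties hold, so this is a valid tree decomposition of width max|bag| − 1 = 2, and hence tw(G) ≤ 2.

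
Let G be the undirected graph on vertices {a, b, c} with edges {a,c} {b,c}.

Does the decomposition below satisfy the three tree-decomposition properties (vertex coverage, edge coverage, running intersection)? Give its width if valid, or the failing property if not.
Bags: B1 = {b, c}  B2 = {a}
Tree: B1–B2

No — edge (c,a) lies in no bag.

A tree decomposition must satisfy three properties: every vertex lies in some bag; for every edge, both endpoints lie together in some bag; and for every vertex, the bags containing it form a connected subtree. Here edge (c,a) lies in no bag, so the decomposition is invalid.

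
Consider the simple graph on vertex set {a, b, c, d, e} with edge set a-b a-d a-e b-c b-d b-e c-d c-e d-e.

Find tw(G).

3

A width-3 tree decomposition is:
Bags: B1 = {b, c, d, e}  B2 = {a, b, d, e}
Tree: B1–B2
Each bag holds 4 vertices, so the decomposition has width 3, which upper-bounds the treewidth. For the lower bound, the 4 vertices {b, c, d, e} are pairwise adjacent, and any tree decomposition puts a clique entirely inside one bag — forcing width ≥ 3. Combining the bounds, tw(G) = 3.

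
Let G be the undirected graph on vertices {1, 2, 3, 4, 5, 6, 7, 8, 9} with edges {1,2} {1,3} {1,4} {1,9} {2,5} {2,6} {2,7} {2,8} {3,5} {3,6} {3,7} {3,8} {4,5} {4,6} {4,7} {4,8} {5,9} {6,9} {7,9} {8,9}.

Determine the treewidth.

4

A width-4 tree decomposition is:
Bags: B1 = {2, 3, 4, 7, 9}  B2 = {2, 3, 4, 6, 9}  B3 = {2, 3, 4, 8, 9}  B4 = {2, 3, 4, 5, 9}  B5 = {1, 2, 3, 4, 9}
Tree: B1–B2, B2–B3, B3–B4, B4–B5
Each bag holds 5 vertices, so the decomposition has width 4, which upper-bounds the treewidth. For the lower bound: the 5 vertex sets {4,7}, {2,6}, {8,9}, {3}, {5} are disjoint, each induces a connected subgraph, and every pair is joined by at least one edge of G. Contracting each set to a single vertex therefore yields K_{5} as a minor, and since treewidth is minor-monotone, tw(G) ≥ tw(K_{5}) = 4. The upper and lower bounds meet at 4, so that is the treewidth.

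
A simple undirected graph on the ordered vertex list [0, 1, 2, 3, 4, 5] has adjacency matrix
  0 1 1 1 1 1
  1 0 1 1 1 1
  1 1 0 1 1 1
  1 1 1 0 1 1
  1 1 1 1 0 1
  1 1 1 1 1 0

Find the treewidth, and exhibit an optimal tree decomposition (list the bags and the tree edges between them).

With just one bag of size 6, the width is 6 − 1 = 5, so tw(G) ≤ 5. On the other hand G contains the 6-clique {0, 1, 2, 3, 4, 5}. A clique must lie in a single bag of any decomposition, so no decomposition can have width below 5. Hence tw(G) = 5 exactly.

Treewidth 5.
One such decomposition:
Bags: B1 = {0, 1, 2, 3, 4, 5}
Tree: (single bag)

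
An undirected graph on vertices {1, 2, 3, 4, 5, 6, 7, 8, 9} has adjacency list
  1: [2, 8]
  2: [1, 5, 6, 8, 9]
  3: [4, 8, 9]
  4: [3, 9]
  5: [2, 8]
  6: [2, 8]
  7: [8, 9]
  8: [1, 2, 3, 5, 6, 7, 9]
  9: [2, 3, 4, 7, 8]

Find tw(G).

A width-2 tree decomposition is:
Bags: B1 = {2, 8, 9}  B2 = {7, 8, 9}  B3 = {3, 8, 9}  B4 = {2, 6, 8}  B5 = {3, 4, 9}  B6 = {2, 5, 8}  B7 = {1, 2, 8}
Tree: B1–B2, B1–B3, B1–B4, B3–B5, B4–B6, B6–B7
Each bag holds 3 vertices, so the decomposition has width 2, which upper-bounds the treewidth. For the lower bound, the 3 vertices {1, 2, 8} are pairwise adjacent, and any tree decomposition puts a clique entirely inside one bag — forcing width ≥ 2. Hence tw(G) = 2 exactly.

2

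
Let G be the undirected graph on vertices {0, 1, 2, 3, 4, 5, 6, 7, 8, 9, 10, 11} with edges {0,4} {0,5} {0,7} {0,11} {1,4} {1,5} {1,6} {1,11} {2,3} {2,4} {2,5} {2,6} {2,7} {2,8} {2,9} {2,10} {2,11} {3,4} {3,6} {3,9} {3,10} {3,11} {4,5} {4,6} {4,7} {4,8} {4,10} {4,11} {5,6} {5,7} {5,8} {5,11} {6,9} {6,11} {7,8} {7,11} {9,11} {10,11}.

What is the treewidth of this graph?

4

A width-4 tree decomposition is:
Bags: B1 = {2, 4, 5, 7, 11}  B2 = {0, 4, 5, 7, 11}  B3 = {2, 4, 5, 7, 8}  B4 = {2, 4, 5, 6, 11}  B5 = {2, 3, 4, 6, 11}  B6 = {2, 3, 6, 9, 11}  B7 = {2, 3, 4, 10, 11}  B8 = {1, 4, 5, 6, 11}
Tree: B1–B2, B1–B3, B1–B4, B4–B5, B5–B6, B5–B7, B4–B8
Every bag has size at most 5, so the width is 5 − 1 = 4 and tw(G) ≤ 4. For the lower bound, the 5 vertices {2, 3, 6, 9, 11} are pairwise adjacent, and any tree decomposition puts a clique entirely inside one bag — forcing width ≥ 4. Hence tw(G) = 4 exactly.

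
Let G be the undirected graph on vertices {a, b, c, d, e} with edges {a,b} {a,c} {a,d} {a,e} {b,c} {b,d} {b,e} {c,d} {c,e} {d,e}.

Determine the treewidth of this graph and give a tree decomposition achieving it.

Treewidth 4.
One such decomposition:
Bags: B1 = {a, b, c, d, e}
Tree: (single bag)

A single bag containing all 5 vertices is trivially a valid decomposition of width 4. Conversely, {a, b, c, d, e} is a clique of size 5, and the vertices of any clique must share a bag in every tree decomposition; so some bag has ≥ 5 vertices and tw(G) ≥ 4. Combining the bounds, tw(G) = 4.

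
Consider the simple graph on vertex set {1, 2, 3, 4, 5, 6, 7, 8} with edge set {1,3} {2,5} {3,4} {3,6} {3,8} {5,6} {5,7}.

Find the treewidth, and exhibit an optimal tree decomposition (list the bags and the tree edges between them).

Treewidth 1.
One such decomposition:
Bags: B1 = {3, 4}  B2 = {1, 3}  B3 = {3, 6}  B4 = {5, 6}  B5 = {2, 5}  B6 = {3, 8}  B7 = {5, 7}
Tree: B1–B2, B2–B3, B3–B4, B4–B5, B1–B6, B4–B7

Each bag holds 2 vertices, so the decomposition has width 1, which upper-bounds the treewidth. Since G has at least one edge (e.g. 4–3), it is not an edgeless graph, so tw(G) ≥ 1. Hence tw(G) = 1 exactly.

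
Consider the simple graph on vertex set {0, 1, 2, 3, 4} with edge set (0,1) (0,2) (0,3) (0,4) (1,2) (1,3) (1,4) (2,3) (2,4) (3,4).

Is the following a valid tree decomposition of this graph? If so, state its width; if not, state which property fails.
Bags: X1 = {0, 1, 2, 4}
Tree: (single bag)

No — vertex 3 appears in no bag.

A tree decomposition must satisfy three properties: every vertex lies in some bag; for every edge, both endpoints lie together in some bag; and for every vertex, the bags containing it form a connected subtree. Here vertex 3 appears in no bag, so the decomposition is invalid.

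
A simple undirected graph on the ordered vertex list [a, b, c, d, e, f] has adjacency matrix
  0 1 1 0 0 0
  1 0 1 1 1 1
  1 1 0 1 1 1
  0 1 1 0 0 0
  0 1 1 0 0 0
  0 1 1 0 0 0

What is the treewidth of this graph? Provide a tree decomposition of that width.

Each bag holds 3 vertices, so the decomposition has width 2, which upper-bounds the treewidth. Conversely, {b, c, d} is a clique of size 3, and the vertices of any clique must share a bag in every tree decomposition; so some bag has ≥ 3 vertices and tw(G) ≥ 2. Therefore the treewidth is 2.

Treewidth 2.
Bags: B1 = {b, c, e}  B2 = {b, c, f}  B3 = {a, b, c}  B4 = {b, c, d}
Tree: B1–B2, B1–B3, B2–B4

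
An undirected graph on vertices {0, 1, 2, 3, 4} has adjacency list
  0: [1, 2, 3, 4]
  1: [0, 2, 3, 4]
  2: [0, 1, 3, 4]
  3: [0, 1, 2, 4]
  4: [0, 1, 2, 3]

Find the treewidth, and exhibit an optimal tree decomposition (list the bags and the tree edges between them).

Treewidth 4.
Bags: B1 = {0, 1, 2, 3, 4}
Tree: (single bag)

A single bag containing all 5 vertices is trivially a valid decomposition of width 4. Conversely, {0, 1, 2, 3, 4} is a clique of size 5, and the vertices of any clique must share a bag in every tree decomposition; so some bag has ≥ 5 vertices and tw(G) ≥ 4. Combining the bounds, tw(G) = 4.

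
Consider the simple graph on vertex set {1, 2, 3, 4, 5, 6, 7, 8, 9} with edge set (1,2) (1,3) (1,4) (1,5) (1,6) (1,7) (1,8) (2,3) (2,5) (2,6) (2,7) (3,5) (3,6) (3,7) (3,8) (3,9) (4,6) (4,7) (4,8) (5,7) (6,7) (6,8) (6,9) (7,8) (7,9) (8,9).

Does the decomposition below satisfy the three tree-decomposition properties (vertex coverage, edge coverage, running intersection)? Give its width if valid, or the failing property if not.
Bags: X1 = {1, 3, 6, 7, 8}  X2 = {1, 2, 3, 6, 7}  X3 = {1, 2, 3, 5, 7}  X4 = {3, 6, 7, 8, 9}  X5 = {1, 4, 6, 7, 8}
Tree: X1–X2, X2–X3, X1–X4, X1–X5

Checking the three conditions: (i) the bags cover all of {1, 2, 3, 4, 5, 6, 7, 8, 9}; (ii) for each edge, some bag contains both endpoints; (iii) the bags containing any fixed vertex form a subtree. All hold, so the decomposition is valid with width 5 − 1 = 4.

Yes; width 4.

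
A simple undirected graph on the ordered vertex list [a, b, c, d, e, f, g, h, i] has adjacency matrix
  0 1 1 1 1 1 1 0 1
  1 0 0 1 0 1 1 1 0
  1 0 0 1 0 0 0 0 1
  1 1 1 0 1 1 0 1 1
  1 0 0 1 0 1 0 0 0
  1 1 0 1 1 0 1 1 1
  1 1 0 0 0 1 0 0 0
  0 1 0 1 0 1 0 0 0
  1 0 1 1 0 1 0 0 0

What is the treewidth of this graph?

A width-3 tree decomposition is:
Bags: B1 = {a, b, d, f}  B2 = {b, d, f, h}  B3 = {a, d, f, i}  B4 = {a, b, f, g}  B5 = {a, c, d, i}  B6 = {a, d, e, f}
Tree: B1–B2, B1–B3, B1–B4, B3–B5, B3–B6
Each bag holds 4 vertices, so the decomposition has width 3, which upper-bounds the treewidth. On the other hand G contains the 4-clique {a, c, d, i}. A clique must lie in a single bag of any decomposition, so no decomposition can have width below 3. Therefore the treewidth is 3.

3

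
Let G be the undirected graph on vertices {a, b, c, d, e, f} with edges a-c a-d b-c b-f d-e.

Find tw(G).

1

A width-1 tree decomposition is:
Bags: B1 = {b, f}  B2 = {b, c}  B3 = {a, c}  B4 = {a, d}  B5 = {d, e}
Tree: B1–B2, B2–B3, B3–B4, B4–B5
Each bag holds 2 vertices, so the decomposition has width 1, which upper-bounds the treewidth. Any graph with an edge has treewidth ≥ 1, and G has the edge f–b. Therefore the treewidth is 1.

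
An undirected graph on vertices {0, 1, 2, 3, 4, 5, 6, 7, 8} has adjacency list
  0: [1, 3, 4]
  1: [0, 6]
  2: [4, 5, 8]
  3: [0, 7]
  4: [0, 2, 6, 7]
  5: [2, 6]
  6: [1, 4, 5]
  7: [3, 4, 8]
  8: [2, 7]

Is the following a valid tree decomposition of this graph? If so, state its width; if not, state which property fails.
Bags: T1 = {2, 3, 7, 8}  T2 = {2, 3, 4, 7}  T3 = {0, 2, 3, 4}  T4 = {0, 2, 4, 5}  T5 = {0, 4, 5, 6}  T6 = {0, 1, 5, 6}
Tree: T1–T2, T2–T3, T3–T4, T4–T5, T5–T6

Checking the three conditions: (i) the bags cover all of {0, 1, 2, 3, 4, 5, 6, 7, 8}; (ii) for each edge, some bag contains both endpoints; (iii) the bags containing any fixed vertex form a subtree. All hold, so the decomposition is valid with width 4 − 1 = 3.

Yes; width 3.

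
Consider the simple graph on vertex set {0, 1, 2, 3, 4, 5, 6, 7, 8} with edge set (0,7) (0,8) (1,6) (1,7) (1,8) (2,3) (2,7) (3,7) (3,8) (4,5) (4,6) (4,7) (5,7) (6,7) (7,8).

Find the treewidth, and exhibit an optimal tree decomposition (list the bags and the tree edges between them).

Every bag has size at most 3, so the width is 3 − 1 = 2 and tw(G) ≤ 2. Conversely, {2, 3, 7} is a clique of size 3, and the vertices of any clique must share a bag in every tree decomposition; so some bag has ≥ 3 vertices and tw(G) ≥ 2. Hence tw(G) = 2 exactly.

Treewidth 2.
Bags: B1 = {3, 7, 8}  B2 = {1, 7, 8}  B3 = {1, 6, 7}  B4 = {4, 6, 7}  B5 = {0, 7, 8}  B6 = {4, 5, 7}  B7 = {2, 3, 7}
Tree: B1–B2, B2–B3, B3–B4, B2–B5, B4–B6, B1–B7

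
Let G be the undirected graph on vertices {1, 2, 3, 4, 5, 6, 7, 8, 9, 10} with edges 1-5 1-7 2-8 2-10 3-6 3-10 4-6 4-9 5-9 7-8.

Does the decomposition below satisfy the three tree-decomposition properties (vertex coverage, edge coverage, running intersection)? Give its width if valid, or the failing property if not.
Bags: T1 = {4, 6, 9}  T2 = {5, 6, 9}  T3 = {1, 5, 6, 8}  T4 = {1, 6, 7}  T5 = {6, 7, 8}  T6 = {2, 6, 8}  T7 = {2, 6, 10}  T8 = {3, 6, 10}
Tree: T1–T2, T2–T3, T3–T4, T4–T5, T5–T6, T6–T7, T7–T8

No — bags containing vertex 8 are not connected in the tree.

A tree decomposition must satisfy three properties: every vertex lies in some bag; for every edge, both endpoints lie together in some bag; and for every vertex, the bags containing it form a connected subtree. Here bags containing vertex 8 are not connected in the tree, so the decomposition is invalid.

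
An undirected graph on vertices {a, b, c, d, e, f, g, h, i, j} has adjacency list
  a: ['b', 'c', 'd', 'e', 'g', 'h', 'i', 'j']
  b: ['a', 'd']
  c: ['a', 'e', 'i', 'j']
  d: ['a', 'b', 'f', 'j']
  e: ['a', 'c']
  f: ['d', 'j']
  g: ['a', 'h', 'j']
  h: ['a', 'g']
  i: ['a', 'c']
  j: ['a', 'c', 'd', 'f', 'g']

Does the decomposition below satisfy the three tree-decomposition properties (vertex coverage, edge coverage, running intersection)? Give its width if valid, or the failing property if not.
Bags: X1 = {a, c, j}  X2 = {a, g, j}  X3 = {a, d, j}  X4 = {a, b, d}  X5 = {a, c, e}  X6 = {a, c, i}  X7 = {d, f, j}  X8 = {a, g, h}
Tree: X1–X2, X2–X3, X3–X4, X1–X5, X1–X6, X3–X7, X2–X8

Every vertex of G appears in some bag (union = {a, b, c, d, e, f, g, h, i, j}); every edge is covered by a bag; and for each vertex v the set of bags containing v is connected in the bag tree. The decomposition is therefore valid. The largest bag has 3 vertices, so the width is 2.

Yes; width 2.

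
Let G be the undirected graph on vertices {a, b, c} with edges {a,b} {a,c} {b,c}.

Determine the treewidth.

A width-2 tree decomposition is:
Bags: B1 = {a, b, c}
Tree: (single bag)
With just one bag of size 3, the width is 3 − 1 = 2, so tw(G) ≤ 2. Conversely, {a, b, c} is a clique of size 3, and the vertices of any clique must share a bag in every tree decomposition; so some bag has ≥ 3 vertices and tw(G) ≥ 2. Therefore the treewidth is 2.

2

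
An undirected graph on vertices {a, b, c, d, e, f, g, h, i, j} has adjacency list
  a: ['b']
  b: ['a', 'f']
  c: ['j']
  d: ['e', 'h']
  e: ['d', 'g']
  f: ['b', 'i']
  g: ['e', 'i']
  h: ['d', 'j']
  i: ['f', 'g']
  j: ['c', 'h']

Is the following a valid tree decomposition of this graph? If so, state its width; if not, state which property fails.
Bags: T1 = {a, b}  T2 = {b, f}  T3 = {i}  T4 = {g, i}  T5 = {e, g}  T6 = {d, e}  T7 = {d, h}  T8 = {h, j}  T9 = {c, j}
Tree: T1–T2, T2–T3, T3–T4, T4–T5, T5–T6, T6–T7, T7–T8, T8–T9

No — edge (f,i) lies in no bag.

A tree decomposition must satisfy three properties: every vertex lies in some bag; for every edge, both endpoints lie together in some bag; and for every vertex, the bags containing it form a connected subtree. Here edge (f,i) lies in no bag, so the decomposition is invalid.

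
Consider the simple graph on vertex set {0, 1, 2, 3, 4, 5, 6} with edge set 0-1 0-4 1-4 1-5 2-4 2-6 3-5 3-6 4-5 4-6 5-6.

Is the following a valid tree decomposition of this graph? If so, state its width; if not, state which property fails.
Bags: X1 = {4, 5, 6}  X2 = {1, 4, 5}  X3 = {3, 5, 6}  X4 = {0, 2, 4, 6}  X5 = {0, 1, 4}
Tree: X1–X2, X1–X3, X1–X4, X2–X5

A tree decomposition must satisfy three properties: every vertex lies in some bag; for every edge, both endpoints lie together in some bag; and for every vertex, the bags containing it form a connected subtree. Here bags containing vertex 0 are not connected in the tree, so the decomposition is invalid.

No — bags containing vertex 0 are not connected in the tree.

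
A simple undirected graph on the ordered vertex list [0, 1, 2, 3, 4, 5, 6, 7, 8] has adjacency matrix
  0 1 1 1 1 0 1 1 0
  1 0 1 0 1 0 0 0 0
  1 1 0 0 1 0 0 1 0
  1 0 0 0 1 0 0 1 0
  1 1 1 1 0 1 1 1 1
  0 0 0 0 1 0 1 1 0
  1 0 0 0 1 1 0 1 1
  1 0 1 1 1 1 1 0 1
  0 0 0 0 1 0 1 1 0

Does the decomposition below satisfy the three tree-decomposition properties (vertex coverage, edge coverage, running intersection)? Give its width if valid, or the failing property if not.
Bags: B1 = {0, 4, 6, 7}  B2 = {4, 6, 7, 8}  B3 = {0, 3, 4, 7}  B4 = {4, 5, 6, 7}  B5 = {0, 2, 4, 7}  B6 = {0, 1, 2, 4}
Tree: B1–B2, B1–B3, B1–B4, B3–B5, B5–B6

Every vertex of G appears in some bag (union = {0, 1, 2, 3, 4, 5, 6, 7, 8}); every edge is covered by a bag; and for each vertex v the set of bags containing v is connected in the bag tree. The decomposition is therefore valid. The largest bag has 4 vertices, so the width is 3.

Yes; width 3.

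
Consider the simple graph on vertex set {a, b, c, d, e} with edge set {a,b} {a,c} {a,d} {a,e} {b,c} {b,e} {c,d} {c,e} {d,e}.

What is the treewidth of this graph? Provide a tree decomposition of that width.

Treewidth 3.
One optimal decomposition is:
Bags: B1 = {a, b, c, e}  B2 = {a, c, d, e}
Tree: B1–B2

Each bag holds 4 vertices, so the decomposition has width 3, which upper-bounds the treewidth. Conversely, {a, c, d, e} is a clique of size 4, and the vertices of any clique must share a bag in every tree decomposition; so some bag has ≥ 4 vertices and tw(G) ≥ 3. Therefore the treewidth is 3.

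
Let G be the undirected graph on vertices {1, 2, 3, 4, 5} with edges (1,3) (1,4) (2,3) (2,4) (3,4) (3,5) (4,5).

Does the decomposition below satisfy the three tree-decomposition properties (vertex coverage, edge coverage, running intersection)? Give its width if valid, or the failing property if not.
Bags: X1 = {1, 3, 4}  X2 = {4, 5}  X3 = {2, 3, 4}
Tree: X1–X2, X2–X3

A tree decomposition must satisfy three properties: every vertex lies in some bag; for every edge, both endpoints lie together in some bag; and for every vertex, the bags containing it form a connected subtree. Here edge (3,5) lies in no bag, so the decomposition is invalid.

No — edge (3,5) lies in no bag.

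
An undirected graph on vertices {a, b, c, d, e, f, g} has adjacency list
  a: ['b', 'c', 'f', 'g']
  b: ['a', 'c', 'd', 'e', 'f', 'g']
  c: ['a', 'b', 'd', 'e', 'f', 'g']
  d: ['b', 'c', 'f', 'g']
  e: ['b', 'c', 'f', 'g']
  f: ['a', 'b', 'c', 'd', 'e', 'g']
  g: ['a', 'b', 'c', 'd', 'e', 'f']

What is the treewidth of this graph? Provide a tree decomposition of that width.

Treewidth 4.
One such decomposition:
Bags: B1 = {a, b, c, f, g}  B2 = {b, c, e, f, g}  B3 = {b, c, d, f, g}
Tree: B1–B2, B2–B3

Every bag has size at most 5, so the width is 5 − 1 = 4 and tw(G) ≤ 4. For the lower bound, the 5 vertices {b, c, d, f, g} are pairwise adjacent, and any tree decomposition puts a clique entirely inside one bag — forcing width ≥ 4. The upper and lower bounds meet at 4, so that is the treewidth.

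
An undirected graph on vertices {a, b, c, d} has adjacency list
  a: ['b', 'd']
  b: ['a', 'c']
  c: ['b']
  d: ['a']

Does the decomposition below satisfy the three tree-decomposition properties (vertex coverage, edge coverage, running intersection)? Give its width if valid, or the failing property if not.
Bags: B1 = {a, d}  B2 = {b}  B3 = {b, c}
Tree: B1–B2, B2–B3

A tree decomposition must satisfy three properties: every vertex lies in some bag; for every edge, both endpoints lie together in some bag; and for every vertex, the bags containing it form a connected subtree. Here edge (a,b) lies in no bag, so the decomposition is invalid.

No — edge (a,b) lies in no bag.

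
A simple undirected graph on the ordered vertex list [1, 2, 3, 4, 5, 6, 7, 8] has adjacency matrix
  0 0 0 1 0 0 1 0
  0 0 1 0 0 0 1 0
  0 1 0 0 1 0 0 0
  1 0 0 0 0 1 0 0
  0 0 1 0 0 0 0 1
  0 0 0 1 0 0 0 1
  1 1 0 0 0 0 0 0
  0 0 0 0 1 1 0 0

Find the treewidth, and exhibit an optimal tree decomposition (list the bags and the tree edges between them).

Every bag has size at most 3, so the width is 3 − 1 = 2 and tw(G) ≤ 2. The edges 2–3–5–8–6–4–1–7–2 form a cycle, so G is not a tree and its treewidth is at least 2. The upper and lower bounds meet at 2, so that is the treewidth.

Treewidth 2.
One optimal decomposition is:
Bags: B1 = {2, 3, 5}  B2 = {2, 5, 8}  B3 = {2, 6, 8}  B4 = {2, 4, 6}  B5 = {1, 2, 4}  B6 = {1, 2, 7}
Tree: B1–B2, B2–B3, B3–B4, B4–B5, B5–B6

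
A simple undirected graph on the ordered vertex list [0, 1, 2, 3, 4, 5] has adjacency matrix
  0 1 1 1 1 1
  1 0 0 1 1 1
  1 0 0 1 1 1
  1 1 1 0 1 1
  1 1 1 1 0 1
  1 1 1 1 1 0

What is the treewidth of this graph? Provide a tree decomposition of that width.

Treewidth 4.
Bags: B1 = {0, 2, 3, 4, 5}  B2 = {0, 1, 3, 4, 5}
Tree: B1–B2

Each bag holds 5 vertices, so the decomposition has width 4, which upper-bounds the treewidth. For the lower bound, the 5 vertices {0, 1, 3, 4, 5} are pairwise adjacent, and any tree decomposition puts a clique entirely inside one bag — forcing width ≥ 4. Combining the bounds, tw(G) = 4.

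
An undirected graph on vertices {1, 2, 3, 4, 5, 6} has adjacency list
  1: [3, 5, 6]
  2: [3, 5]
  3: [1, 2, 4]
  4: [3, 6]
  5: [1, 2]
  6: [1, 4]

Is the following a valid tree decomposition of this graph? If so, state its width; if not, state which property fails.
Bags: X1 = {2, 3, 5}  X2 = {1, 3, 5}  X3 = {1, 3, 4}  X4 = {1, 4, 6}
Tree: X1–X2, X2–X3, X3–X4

Every vertex of G appears in some bag (union = {1, 2, 3, 4, 5, 6}); every edge is covered by a bag; and for each vertex v the set of bags containing v is connected in the bag tree. The decomposition is therefore valid. The largest bag has 3 vertices, so the width is 2.

Yes; width 2.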